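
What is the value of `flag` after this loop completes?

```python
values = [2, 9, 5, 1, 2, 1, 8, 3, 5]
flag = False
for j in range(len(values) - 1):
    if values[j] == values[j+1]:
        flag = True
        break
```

Check consecutive duplicates in [2, 9, 5, 1, 2, 1, 8, 3, 5]
`flag` takes the values: False

Answer: False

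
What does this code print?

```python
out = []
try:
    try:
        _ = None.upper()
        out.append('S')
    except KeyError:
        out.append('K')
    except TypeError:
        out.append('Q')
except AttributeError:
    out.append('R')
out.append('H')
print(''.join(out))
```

Execution trace: 'R' (outer except AttributeError) → 'H' (after the try/except). Output: RH

Answer: RH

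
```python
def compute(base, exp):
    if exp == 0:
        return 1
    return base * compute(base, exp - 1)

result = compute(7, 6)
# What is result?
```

compute(7, 6) = 7 * 7 * 7 * 7 * 7 * 7 = 117649

Answer: 117649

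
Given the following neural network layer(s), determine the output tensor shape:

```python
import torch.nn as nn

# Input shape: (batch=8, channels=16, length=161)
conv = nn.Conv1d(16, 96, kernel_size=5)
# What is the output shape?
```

Input: (8, 16, 161) -> Output: (8, 96, 157)

Answer: (8, 96, 157)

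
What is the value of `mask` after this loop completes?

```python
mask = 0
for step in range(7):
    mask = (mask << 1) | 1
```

Build 7 consecutive 1-bits: 0b1111111
`mask` takes the values: 0 → 1 → 3 → 7 → 15 → 31 → 63 → 127

Answer: 127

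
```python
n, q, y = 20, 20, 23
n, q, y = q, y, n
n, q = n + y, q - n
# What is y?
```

Trace:
`n, q, y = 20, 20, 23` → n = 20; q = 20; y = 23
`n, q, y = q, y, n` → n = 20; q = 23; y = 20
`n, q = n + y, q - n` → n = 40; q = 3
So y = 20

Answer: 20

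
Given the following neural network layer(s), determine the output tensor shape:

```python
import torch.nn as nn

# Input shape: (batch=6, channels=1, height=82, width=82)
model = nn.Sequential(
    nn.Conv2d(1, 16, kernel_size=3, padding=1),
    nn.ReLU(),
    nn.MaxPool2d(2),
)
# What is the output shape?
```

Input: (6, 1, 82, 82) -> after Conv2d: (6, 16, 82, 82) -> after ReLU: (6, 16, 82, 82) -> Output: (6, 16, 41, 41)

Answer: (6, 16, 41, 41)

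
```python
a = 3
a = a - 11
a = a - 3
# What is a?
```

Trace:
`a = 3` → a = 3
`a = a - 11` → a = -8
`a = a - 3` → a = -11
So a = -11

Answer: -11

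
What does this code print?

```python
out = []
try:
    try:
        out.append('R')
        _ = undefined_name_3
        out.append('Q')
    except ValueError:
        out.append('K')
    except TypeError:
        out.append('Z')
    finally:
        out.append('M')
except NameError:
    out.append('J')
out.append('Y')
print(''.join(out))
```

Execution trace: 'R' (try body) → 'M' (finally) → 'J' (outer except NameError) → 'Y' (after the try/except). Output: RMJY

Answer: RMJY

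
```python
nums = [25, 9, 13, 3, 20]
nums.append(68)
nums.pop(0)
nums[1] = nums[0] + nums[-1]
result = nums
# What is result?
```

Trace:
`nums = [25, 9, 13, 3, 20]` → nums = [25, 9, 13, 3, 20]
`nums.append(68)` → nums = [25, 9, 13, 3, 20, 68]
`nums.pop(0)` → nums = [9, 13, 3, 20, 68]
`nums[1] = nums[0] + nums[-1]` → nums = [9, 77, 3, 20, 68]
`result = nums` → result = [9, 77, 3, 20, 68]
So result = [9, 77, 3, 20, 68]

Answer: [9, 77, 3, 20, 68]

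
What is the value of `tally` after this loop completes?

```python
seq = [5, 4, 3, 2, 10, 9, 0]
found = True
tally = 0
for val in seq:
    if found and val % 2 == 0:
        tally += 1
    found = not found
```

Count even values at even positions
`tally` takes the values: 0 → 1 → 2

Answer: 2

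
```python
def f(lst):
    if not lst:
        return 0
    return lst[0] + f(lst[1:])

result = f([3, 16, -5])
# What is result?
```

3 + 16 + (-5) + 0 = 14

Answer: 14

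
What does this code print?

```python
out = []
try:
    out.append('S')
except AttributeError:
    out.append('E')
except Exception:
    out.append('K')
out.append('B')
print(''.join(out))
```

Execution trace: 'S' (try body, no exception) → 'B' (after the try/except). Output: SB

Answer: SB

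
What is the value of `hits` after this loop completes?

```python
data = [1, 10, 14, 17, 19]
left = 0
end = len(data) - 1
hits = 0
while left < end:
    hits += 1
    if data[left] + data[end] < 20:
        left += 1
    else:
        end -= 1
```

Steps to find pair summing to 20
`hits` takes the values: 0 → 1 → 2 → 3 → 4

Answer: 4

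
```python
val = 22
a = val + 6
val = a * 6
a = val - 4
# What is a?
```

Trace:
`val = 22` → val = 22
`a = val + 6` → a = 28
`val = a * 6` → val = 168
`a = val - 4` → a = 164
So a = 164

Answer: 164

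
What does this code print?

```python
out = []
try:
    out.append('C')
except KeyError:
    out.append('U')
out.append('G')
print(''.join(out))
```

Execution trace: 'C' (try body, no exception) → 'G' (after the try/except). Output: CG

Answer: CG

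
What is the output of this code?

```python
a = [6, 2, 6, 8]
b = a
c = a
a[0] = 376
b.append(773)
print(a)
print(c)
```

Key concept: multiple aliases.
Step by step:
`a = [6, 2, 6, 8]` → a = [6, 2, 6, 8]
`b = a` → b = [6, 2, 6, 8] (same object as a)
`c = a` → c = [6, 2, 6, 8] (same object as a, b)
`a[0] = 376` → a = [376, 2, 6, 8] (same object as b, c); b = [376, 2, 6, 8] (same object as a, c); c = [376, 2, 6, 8] (same object as a, b)
`b.append(773)` → a = [376, 2, 6, 8, 773] (same object as b, c); b = [376, 2, 6, 8, 773] (same object as a, c); c = [376, 2, 6, 8, 773] (same object as a, b)
`print(a)` → prints [376, 2, 6, 8, 773]
`print(c)` → prints [376, 2, 6, 8, 773]

Answer:
[376, 2, 6, 8, 773]
[376, 2, 6, 8, 773]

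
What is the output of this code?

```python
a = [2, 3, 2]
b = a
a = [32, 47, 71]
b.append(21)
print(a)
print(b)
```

Key concept: rebinding vs mutation: a is rebound to a new list, b still points at the original.
Step by step:
`a = [2, 3, 2]` → a = [2, 3, 2]
`b = a` → b = [2, 3, 2] (same object as a)
`a = [32, 47, 71]` → a = [32, 47, 71]
`b.append(21)` → b = [2, 3, 2, 21]
`print(a)` → prints [32, 47, 71]
`print(b)` → prints [2, 3, 2, 21]

Answer:
[32, 47, 71]
[2, 3, 2, 21]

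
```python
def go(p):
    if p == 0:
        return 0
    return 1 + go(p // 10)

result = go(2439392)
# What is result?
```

Count of digits of 2439392: 7

Answer: 7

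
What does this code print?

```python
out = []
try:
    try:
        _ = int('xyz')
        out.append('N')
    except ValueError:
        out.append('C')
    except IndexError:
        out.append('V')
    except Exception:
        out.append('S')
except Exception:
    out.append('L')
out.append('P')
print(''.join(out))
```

Execution trace: 'C' (inner except ValueError) → 'P' (after the try/except). Output: CP

Answer: CP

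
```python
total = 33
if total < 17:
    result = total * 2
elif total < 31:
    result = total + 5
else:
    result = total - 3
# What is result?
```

Trace:
`total = 33` → total = 33
`if total < 17: ...` → total < 17 is False, total < 31 is False, take else branch → result = 30
So result = 30

Answer: 30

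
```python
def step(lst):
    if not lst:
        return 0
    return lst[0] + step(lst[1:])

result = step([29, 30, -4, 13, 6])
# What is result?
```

29 + 30 + (-4) + 13 + 6 + 0 = 74

Answer: 74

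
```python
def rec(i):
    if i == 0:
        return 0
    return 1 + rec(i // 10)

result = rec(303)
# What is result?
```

Count of digits of 303: 3

Answer: 3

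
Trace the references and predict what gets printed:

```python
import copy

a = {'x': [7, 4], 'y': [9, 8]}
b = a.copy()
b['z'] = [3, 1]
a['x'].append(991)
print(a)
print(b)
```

Key concept: shallow copy of dict with mutable values.
Step by step:
`a = {'x': [7, 4], 'y': [9, 8]}` → a = {'x': [7, 4], 'y': [9, 8]}
`b = a.copy()` → b = {'x': [7, 4], 'y': [9, 8]}
`b['z'] = [3, 1]` → b = {'x': [7, 4], 'y': [9, 8], 'z': [3, 1]}
`a['x'].append(991)` → a = {'x': [7, 4, 991], 'y': [9, 8]}; b = {'x': [7, 4, 991], 'y': [9, 8], 'z': [3, 1]}
`print(a)` → prints {'x': [7, 4, 991], 'y': [9, 8]}
`print(b)` → prints {'x': [7, 4, 991], 'y': [9, 8], 'z': [3, 1]}

Answer:
{'x': [7, 4, 991], 'y': [9, 8]}
{'x': [7, 4, 991], 'y': [9, 8], 'z': [3, 1]}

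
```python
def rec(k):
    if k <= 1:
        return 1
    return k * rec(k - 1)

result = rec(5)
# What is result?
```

rec(5) = 5 * 4 * 3 * 2 * 1 = 120

Answer: 120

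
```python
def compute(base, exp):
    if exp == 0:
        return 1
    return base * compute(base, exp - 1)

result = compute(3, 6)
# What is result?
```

compute(3, 6) = 3 * 3 * 3 * 3 * 3 * 3 = 729

Answer: 729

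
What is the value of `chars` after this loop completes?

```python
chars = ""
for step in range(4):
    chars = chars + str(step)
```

Concatenate digits 0 to 3
`chars` takes the values: "" → "0" → "01" → "012" → "0123"

Answer: "0123"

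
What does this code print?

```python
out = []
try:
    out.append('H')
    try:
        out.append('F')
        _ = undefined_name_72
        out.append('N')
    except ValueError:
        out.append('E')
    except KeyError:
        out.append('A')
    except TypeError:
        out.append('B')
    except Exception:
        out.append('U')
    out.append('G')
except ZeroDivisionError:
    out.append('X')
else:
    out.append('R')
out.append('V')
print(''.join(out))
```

Execution trace: 'H' (try body) → 'F' (inner try body) → 'U' (inner except Exception) → 'G' (try body, no exception) → 'R' (else) → 'V' (after the try/except). Output: HFUGRV

Answer: HFUGRV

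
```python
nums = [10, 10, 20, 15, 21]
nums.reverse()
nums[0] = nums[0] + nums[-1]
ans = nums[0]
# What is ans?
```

Trace:
`nums = [10, 10, 20, 15, 21]` → nums = [10, 10, 20, 15, 21]
`nums.reverse()` → nums = [21, 15, 20, 10, 10]
`nums[0] = nums[0] + nums[-1]` → nums = [31, 15, 20, 10, 10]
`ans = nums[0]` → ans = 31
So ans = 31

Answer: 31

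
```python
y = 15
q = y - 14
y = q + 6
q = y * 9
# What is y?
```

Trace:
`y = 15` → y = 15
`q = y - 14` → q = 1
`y = q + 6` → y = 7
`q = y * 9` → q = 63
So y = 7

Answer: 7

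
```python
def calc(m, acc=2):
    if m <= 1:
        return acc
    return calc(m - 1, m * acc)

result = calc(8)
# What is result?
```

Accumulator trace (n, acc): (8, 2) -> (7, 16) -> (6, 112) -> (5, 672) -> (4, 3360) -> (3, 13440) -> (2, 40320) -> (1, 80640) -> return 80640

Answer: 80640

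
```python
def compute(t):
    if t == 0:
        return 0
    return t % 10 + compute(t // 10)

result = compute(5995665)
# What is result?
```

Sum of digits of 5995665: 5 + 6 + 6 + 5 + 9 + 9 + 5 = 45

Answer: 45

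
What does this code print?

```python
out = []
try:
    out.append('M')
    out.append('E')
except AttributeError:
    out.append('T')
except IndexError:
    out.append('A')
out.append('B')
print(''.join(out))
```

Execution trace: 'M' (try body) → 'E' (try body, no exception) → 'B' (after the try/except). Output: MEB

Answer: MEB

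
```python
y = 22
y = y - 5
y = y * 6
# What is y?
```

Trace:
`y = 22` → y = 22
`y = y - 5` → y = 17
`y = y * 6` → y = 102
So y = 102

Answer: 102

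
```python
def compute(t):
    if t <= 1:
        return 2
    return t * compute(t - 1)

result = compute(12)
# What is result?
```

compute(12) = 12 * 11 * 10 * 9 * 8 * 7 * 6 * 5 * 4 * 3 * 2 * 2 = 958003200

Answer: 958003200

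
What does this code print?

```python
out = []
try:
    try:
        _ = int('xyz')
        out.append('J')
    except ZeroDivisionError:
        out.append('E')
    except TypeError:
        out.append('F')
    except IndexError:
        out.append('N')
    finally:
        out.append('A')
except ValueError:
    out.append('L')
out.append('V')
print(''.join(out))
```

Execution trace: 'A' (finally) → 'L' (outer except ValueError) → 'V' (after the try/except). Output: ALV

Answer: ALV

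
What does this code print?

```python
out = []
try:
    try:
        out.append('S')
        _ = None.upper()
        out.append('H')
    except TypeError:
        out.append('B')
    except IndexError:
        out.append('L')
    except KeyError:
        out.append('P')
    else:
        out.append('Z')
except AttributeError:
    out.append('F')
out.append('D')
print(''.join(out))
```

Execution trace: 'S' (try body) → 'F' (outer except AttributeError) → 'D' (after the try/except). Output: SFD

Answer: SFD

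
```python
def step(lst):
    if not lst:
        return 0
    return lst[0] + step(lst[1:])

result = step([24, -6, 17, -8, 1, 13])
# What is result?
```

24 + (-6) + 17 + (-8) + 1 + 13 + 0 = 41

Answer: 41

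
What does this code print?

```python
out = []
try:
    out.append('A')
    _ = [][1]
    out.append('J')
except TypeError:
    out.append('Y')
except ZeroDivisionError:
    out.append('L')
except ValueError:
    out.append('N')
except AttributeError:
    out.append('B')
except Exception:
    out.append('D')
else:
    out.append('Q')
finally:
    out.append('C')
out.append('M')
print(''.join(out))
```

Execution trace: 'A' (try body) → 'D' (except Exception) → 'C' (finally) → 'M' (after the try/except). Output: ADCM

Answer: ADCM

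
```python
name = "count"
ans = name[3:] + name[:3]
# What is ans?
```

Trace:
`name = "count"` → name = 'count'
`ans = name[3:] + name[:3]` → ans = 'ntcou'
So ans = 'ntcou'

Answer: 'ntcou'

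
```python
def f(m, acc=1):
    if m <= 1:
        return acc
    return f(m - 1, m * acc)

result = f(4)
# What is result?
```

Accumulator trace (n, acc): (4, 1) -> (3, 4) -> (2, 12) -> (1, 24) -> return 24

Answer: 24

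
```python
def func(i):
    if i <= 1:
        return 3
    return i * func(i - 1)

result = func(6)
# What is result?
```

func(6) = 6 * 5 * 4 * 3 * 2 * 3 = 2160

Answer: 2160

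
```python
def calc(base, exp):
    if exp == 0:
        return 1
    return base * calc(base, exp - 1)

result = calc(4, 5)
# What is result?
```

calc(4, 5) = 4 * 4 * 4 * 4 * 4 = 1024

Answer: 1024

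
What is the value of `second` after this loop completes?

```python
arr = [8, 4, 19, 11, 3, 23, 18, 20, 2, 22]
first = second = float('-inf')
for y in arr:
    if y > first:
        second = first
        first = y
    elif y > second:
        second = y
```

Second largest (with repeats) in [8, 4, 19, 11, 3, 23, 18, 20, 2, 22]
`second` takes the values: -inf → 4 → 8 → 11 → 19 → 20 → 22

Answer: 22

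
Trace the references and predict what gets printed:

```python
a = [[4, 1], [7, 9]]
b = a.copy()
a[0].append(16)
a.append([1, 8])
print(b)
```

Key concept: shallow copy with nested lists.
Step by step:
`a = [[4, 1], [7, 9]]` → a = [[4, 1], [7, 9]]
`b = a.copy()` → b = [[4, 1], [7, 9]]
`a[0].append(16)` → a = [[4, 1, 16], [7, 9]]; b = [[4, 1, 16], [7, 9]]
`a.append([1, 8])` → a = [[4, 1, 16], [7, 9], [1, 8]]
`print(b)` → prints [[4, 1, 16], [7, 9]]

Answer: [[4, 1, 16], [7, 9]]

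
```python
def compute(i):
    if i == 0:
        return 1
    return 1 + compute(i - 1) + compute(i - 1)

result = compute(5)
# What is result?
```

compute(i) = 1 + 2·compute(i-1), compute(0)=1. Closed form: (1+1)·2^5 - 1 = 63.

Answer: 63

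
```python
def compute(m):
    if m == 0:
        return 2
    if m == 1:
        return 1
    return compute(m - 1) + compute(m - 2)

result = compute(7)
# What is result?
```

Build up from base cases: compute(0)=2, compute(1)=1, compute(2)=3, compute(3)=4, compute(4)=7, compute(5)=11, compute(6)=18, ..., compute(7)=29

Answer: 29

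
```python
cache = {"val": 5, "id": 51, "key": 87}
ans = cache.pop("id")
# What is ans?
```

Trace:
`cache = {"val": 5, "id": 51, "key": 87}` → cache = {'val': 5, 'id': 51, 'key': 87}
`ans = cache.pop("id")` → cache = {'val': 5, 'key': 87}; ans = 51
So ans = 51

Answer: 51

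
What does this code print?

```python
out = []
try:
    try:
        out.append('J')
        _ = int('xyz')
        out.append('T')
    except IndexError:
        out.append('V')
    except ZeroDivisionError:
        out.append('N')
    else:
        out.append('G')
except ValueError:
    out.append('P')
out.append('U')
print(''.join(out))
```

Execution trace: 'J' (inner try body) → 'P' (outer except ValueError) → 'U' (after the try/except). Output: JPU

Answer: JPU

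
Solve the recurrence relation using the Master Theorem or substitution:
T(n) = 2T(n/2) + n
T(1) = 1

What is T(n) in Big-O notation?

By Master Theorem: a=2, b=2, f(n)=n. Since log_2(2) = 1 and f(n) = Θ(n^1), Case 2 applies. T(n) = O(n log n).

Answer: O(n log n)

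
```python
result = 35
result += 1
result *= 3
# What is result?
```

Trace:
`result = 35` → result = 35
`result += 1` → result = 36
`result *= 3` → result = 108
So result = 108

Answer: 108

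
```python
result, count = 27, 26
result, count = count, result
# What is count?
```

Trace:
`result, count = 27, 26` → result = 27; count = 26
`result, count = count, result` → result = 26; count = 27
So count = 27

Answer: 27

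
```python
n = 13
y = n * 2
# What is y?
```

Trace:
`n = 13` → n = 13
`y = n * 2` → y = 26
So y = 26

Answer: 26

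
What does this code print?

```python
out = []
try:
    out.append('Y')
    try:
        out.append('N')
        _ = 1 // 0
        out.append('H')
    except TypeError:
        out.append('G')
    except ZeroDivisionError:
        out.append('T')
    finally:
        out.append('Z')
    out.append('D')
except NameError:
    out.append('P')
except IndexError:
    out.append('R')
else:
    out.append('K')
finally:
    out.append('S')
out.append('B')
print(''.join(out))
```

Execution trace: 'Y' (try body) → 'N' (inner try body) → 'T' (inner except ZeroDivisionError) → 'Z' (inner finally) → 'D' (try body, no exception) → 'K' (else) → 'S' (finally) → 'B' (after the try/except). Output: YNTZDKSB

Answer: YNTZDKSB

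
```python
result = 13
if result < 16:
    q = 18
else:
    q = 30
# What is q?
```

Trace:
`result = 13` → result = 13
`if result < 16: ...` → result < 16 is True → q = 18
So q = 18

Answer: 18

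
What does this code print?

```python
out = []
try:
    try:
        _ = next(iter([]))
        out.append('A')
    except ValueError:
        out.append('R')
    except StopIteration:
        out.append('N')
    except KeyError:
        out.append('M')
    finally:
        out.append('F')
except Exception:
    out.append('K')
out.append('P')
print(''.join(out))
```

Execution trace: 'N' (inner except StopIteration) → 'F' (inner finally) → 'P' (after the try/except). Output: NFP

Answer: NFP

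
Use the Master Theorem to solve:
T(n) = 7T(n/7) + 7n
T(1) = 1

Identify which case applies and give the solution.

a=7, b=7, f(n)=7n. log_7(7) = 1. Since c=1 = 1, Case 2 applies: T(n) = Θ(n^log_b(a) · log n) = O(n log n).

Answer: O(n log n) - Case 2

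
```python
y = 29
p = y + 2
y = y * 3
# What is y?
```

Trace:
`y = 29` → y = 29
`p = y + 2` → p = 31
`y = y * 3` → y = 87
So y = 87

Answer: 87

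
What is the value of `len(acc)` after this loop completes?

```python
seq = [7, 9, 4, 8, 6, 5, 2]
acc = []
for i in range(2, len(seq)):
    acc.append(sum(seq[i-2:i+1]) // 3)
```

Number of 3-element averages
`acc` takes the values: [] → [6] → [6, 7] → [6, 7, 6] → [6, 7, 6, 6] → [6, 7, 6, 6, 4]
So `len(acc)` = 5

Answer: 5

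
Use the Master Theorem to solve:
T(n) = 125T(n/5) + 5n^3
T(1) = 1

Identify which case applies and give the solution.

a=125, b=5, f(n)=5n^3. log_5(125) = 3. Since c=3 = 3, Case 2 applies: T(n) = Θ(n^log_b(a) · log n) = O(n^3 log n).

Answer: O(n^3 log n) - Case 2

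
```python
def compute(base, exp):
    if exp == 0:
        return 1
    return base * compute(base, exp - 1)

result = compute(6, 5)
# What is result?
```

compute(6, 5) = 6 * 6 * 6 * 6 * 6 = 7776

Answer: 7776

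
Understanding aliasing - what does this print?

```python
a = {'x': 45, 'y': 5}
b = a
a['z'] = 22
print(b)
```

Key concept: dict aliasing.
Step by step:
`a = {'x': 45, 'y': 5}` → a = {'x': 45, 'y': 5}
`b = a` → b = {'x': 45, 'y': 5} (same object as a)
`a['z'] = 22` → a = {'x': 45, 'y': 5, 'z': 22} (same object as b); b = {'x': 45, 'y': 5, 'z': 22} (same object as a)
`print(b)` → prints {'x': 45, 'y': 5, 'z': 22}

Answer: {'x': 45, 'y': 5, 'z': 22}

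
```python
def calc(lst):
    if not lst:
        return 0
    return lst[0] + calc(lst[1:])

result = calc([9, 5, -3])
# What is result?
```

9 + 5 + (-3) + 0 = 11

Answer: 11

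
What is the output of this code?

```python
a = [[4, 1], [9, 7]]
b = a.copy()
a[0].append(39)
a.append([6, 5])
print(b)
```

Key concept: shallow copy with nested lists.
Step by step:
`a = [[4, 1], [9, 7]]` → a = [[4, 1], [9, 7]]
`b = a.copy()` → b = [[4, 1], [9, 7]]
`a[0].append(39)` → a = [[4, 1, 39], [9, 7]]; b = [[4, 1, 39], [9, 7]]
`a.append([6, 5])` → a = [[4, 1, 39], [9, 7], [6, 5]]
`print(b)` → prints [[4, 1, 39], [9, 7]]

Answer: [[4, 1, 39], [9, 7]]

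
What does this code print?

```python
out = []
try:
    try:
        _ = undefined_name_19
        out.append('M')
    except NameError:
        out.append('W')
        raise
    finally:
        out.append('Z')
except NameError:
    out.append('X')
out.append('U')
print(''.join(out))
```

Execution trace: 'W' (inner except NameError) → 'Z' (inner finally) → 'X' (outer except NameError) → 'U' (after the try/except). Output: WZXU

Answer: WZXU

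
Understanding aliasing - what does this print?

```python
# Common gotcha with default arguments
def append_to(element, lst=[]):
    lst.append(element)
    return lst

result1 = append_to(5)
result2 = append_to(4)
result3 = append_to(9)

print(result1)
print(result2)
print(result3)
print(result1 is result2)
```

Key concept: mutable default argument gotcha.
Step by step:
`result1 = append_to(5)` → result1 = [5]
`result2 = append_to(4)` → result1 = [5, 4] (same object as result2); result2 = [5, 4] (same object as result1)
`result3 = append_to(9)` → result1 = [5, 4, 9] (same object as result2, result3); result2 = [5, 4, 9] (same object as result1, result3); result3 = [5, 4, 9] (same object as result1, result2)
`print(result1)` → prints [5, 4, 9]
`print(result2)` → prints [5, 4, 9]
`print(result3)` → prints [5, 4, 9]
`print(result1 is result2)` → prints True

Answer:
[5, 4, 9]
[5, 4, 9]
[5, 4, 9]
True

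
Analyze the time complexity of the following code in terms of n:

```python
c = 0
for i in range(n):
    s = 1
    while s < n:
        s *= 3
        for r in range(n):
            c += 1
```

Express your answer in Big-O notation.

Each loop level contributes: n × log n × n. Multiplying the contributions gives O(n^2 log n).

Answer: O(n^2 log n)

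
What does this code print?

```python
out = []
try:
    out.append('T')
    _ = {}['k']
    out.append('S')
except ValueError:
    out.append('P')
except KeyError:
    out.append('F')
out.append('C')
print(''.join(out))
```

Execution trace: 'T' (try body) → 'F' (except KeyError) → 'C' (after the try/except). Output: TFC

Answer: TFC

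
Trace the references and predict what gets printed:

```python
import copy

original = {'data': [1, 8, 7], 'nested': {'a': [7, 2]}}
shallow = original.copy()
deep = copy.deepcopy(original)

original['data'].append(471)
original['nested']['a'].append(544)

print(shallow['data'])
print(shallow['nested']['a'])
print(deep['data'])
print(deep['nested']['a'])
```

Key concept: comparing shallow vs deep copy.
Step by step:
`original = {'data': [1, 8, 7], 'nested': {'a': [7, 2]}}` → original = {'data': [1, 8, 7], 'nested': {'a': [7, 2]}}
`shallow = original.copy()` → shallow = {'data': [1, 8, 7], 'nested': {'a': [7, 2]}}
`deep = copy.deepcopy(original)` → deep = {'data': [1, 8, 7], 'nested': {'a': [7, 2]}}
`original['data'].append(471)` → original = {'data': [1, 8, 7, 471], 'nested': {'a': [7, 2]}}; shallow = {'data': [1, 8, 7, 471], 'nested': {'a': [7, 2]}}
`original['nested']['a'].append(544)` → original = {'data': [1, 8, 7, 471], 'nested': {'a': [7, 2, 544]}}; shallow = {'data': [1, 8, 7, 471], 'nested': {'a': [7, 2, 544]}}
`print(shallow['data'])` → prints [1, 8, 7, 471]
`print(shallow['nested']['a'])` → prints [7, 2, 544]
`print(deep['data'])` → prints [1, 8, 7]
`print(deep['nested']['a'])` → prints [7, 2]

Answer:
[1, 8, 7, 471]
[7, 2, 544]
[1, 8, 7]
[7, 2]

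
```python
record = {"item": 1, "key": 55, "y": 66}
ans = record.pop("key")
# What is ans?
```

Trace:
`record = {"item": 1, "key": 55, "y": 66}` → record = {'item': 1, 'key': 55, 'y': 66}
`ans = record.pop("key")` → record = {'item': 1, 'y': 66}; ans = 55
So ans = 55

Answer: 55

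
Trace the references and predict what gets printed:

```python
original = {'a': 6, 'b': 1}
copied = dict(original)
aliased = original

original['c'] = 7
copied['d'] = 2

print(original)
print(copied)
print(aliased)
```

Key concept: dict() creates copy, assignment creates alias.
Step by step:
`original = {'a': 6, 'b': 1}` → original = {'a': 6, 'b': 1}
`copied = dict(original)` → copied = {'a': 6, 'b': 1}
`aliased = original` → aliased = {'a': 6, 'b': 1} (same object as original)
`original['c'] = 7` → original = {'a': 6, 'b': 1, 'c': 7} (same object as aliased); aliased = {'a': 6, 'b': 1, 'c': 7} (same object as original)
`copied['d'] = 2` → copied = {'a': 6, 'b': 1, 'd': 2}
`print(original)` → prints {'a': 6, 'b': 1, 'c': 7}
`print(copied)` → prints {'a': 6, 'b': 1, 'd': 2}
`print(aliased)` → prints {'a': 6, 'b': 1, 'c': 7}

Answer:
{'a': 6, 'b': 1, 'c': 7}
{'a': 6, 'b': 1, 'd': 2}
{'a': 6, 'b': 1, 'c': 7}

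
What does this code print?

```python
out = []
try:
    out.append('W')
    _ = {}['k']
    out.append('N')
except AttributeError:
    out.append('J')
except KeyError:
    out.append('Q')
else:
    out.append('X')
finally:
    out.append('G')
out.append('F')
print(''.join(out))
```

Execution trace: 'W' (try body) → 'Q' (except KeyError) → 'G' (finally) → 'F' (after the try/except). Output: WQGF

Answer: WQGF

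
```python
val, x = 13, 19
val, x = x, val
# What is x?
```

Trace:
`val, x = 13, 19` → val = 13; x = 19
`val, x = x, val` → val = 19; x = 13
So x = 13

Answer: 13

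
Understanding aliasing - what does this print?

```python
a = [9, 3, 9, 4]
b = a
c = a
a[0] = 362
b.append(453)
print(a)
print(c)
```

Key concept: multiple aliases.
Step by step:
`a = [9, 3, 9, 4]` → a = [9, 3, 9, 4]
`b = a` → b = [9, 3, 9, 4] (same object as a)
`c = a` → c = [9, 3, 9, 4] (same object as a, b)
`a[0] = 362` → a = [362, 3, 9, 4] (same object as b, c); b = [362, 3, 9, 4] (same object as a, c); c = [362, 3, 9, 4] (same object as a, b)
`b.append(453)` → a = [362, 3, 9, 4, 453] (same object as b, c); b = [362, 3, 9, 4, 453] (same object as a, c); c = [362, 3, 9, 4, 453] (same object as a, b)
`print(a)` → prints [362, 3, 9, 4, 453]
`print(c)` → prints [362, 3, 9, 4, 453]

Answer:
[362, 3, 9, 4, 453]
[362, 3, 9, 4, 453]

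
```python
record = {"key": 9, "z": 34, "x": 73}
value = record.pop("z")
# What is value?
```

Trace:
`record = {"key": 9, "z": 34, "x": 73}` → record = {'key': 9, 'z': 34, 'x': 73}
`value = record.pop("z")` → record = {'key': 9, 'x': 73}; value = 34
So value = 34

Answer: 34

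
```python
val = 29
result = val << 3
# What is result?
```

Trace:
`val = 29` → val = 29
`result = val << 3` → result = 232
So result = 232

Answer: 232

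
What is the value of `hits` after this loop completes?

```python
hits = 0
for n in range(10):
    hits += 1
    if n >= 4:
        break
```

Loop breaks when n reaches 4, hits is 5
`hits` takes the values: 0 → 1 → 2 → 3 → 4 → 5

Answer: 5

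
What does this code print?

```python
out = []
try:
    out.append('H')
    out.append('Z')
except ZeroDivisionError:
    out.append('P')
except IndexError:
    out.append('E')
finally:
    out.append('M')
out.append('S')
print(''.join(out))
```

Execution trace: 'H' (try body) → 'Z' (try body, no exception) → 'M' (finally) → 'S' (after the try/except). Output: HZMS

Answer: HZMS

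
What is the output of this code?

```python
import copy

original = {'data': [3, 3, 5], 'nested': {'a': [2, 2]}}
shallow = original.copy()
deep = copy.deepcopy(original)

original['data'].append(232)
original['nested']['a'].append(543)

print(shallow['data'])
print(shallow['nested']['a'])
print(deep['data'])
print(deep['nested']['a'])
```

Key concept: comparing shallow vs deep copy.
Step by step:
`original = {'data': [3, 3, 5], 'nested': {'a': [2, 2]}}` → original = {'data': [3, 3, 5], 'nested': {'a': [2, 2]}}
`shallow = original.copy()` → shallow = {'data': [3, 3, 5], 'nested': {'a': [2, 2]}}
`deep = copy.deepcopy(original)` → deep = {'data': [3, 3, 5], 'nested': {'a': [2, 2]}}
`original['data'].append(232)` → original = {'data': [3, 3, 5, 232], 'nested': {'a': [2, 2]}}; shallow = {'data': [3, 3, 5, 232], 'nested': {'a': [2, 2]}}
`original['nested']['a'].append(543)` → original = {'data': [3, 3, 5, 232], 'nested': {'a': [2, 2, 543]}}; shallow = {'data': [3, 3, 5, 232], 'nested': {'a': [2, 2, 543]}}
`print(shallow['data'])` → prints [3, 3, 5, 232]
`print(shallow['nested']['a'])` → prints [2, 2, 543]
`print(deep['data'])` → prints [3, 3, 5]
`print(deep['nested']['a'])` → prints [2, 2]

Answer:
[3, 3, 5, 232]
[2, 2, 543]
[3, 3, 5]
[2, 2]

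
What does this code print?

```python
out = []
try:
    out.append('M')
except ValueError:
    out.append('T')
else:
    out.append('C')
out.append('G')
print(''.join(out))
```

Execution trace: 'M' (try body, no exception) → 'C' (else) → 'G' (after the try/except). Output: MCG

Answer: MCG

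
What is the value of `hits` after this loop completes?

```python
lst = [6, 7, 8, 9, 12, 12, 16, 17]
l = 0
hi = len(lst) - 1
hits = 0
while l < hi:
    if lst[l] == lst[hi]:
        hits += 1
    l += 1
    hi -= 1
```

Count matching pairs from ends
`hits` takes the values: 0

Answer: 0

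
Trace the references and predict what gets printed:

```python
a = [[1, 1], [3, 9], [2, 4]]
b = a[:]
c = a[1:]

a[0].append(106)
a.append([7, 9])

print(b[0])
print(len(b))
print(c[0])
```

Key concept: slice with nested mutation.
Step by step:
`a = [[1, 1], [3, 9], [2, 4]]` → a = [[1, 1], [3, 9], [2, 4]]
`b = a[:]` → b = [[1, 1], [3, 9], [2, 4]]
`c = a[1:]` → c = [[3, 9], [2, 4]]
`a[0].append(106)` → a = [[1, 1, 106], [3, 9], [2, 4]]; b = [[1, 1, 106], [3, 9], [2, 4]]
`a.append([7, 9])` → a = [[1, 1, 106], [3, 9], [2, 4], [7, 9]]
`print(b[0])` → prints [1, 1, 106]
`print(len(b))` → prints 3
`print(c[0])` → prints [3, 9]

Answer:
[1, 1, 106]
3
[3, 9]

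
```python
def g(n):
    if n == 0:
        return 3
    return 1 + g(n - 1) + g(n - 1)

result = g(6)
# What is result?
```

g(n) = 1 + 2·g(n-1), g(0)=3. Closed form: (3+1)·2^6 - 1 = 255.

Answer: 255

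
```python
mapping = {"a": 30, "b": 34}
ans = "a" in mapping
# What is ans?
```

Trace:
`mapping = {"a": 30, "b": 34}` → mapping = {'a': 30, 'b': 34}
`ans = "a" in mapping` → ans = True
So ans = True

Answer: True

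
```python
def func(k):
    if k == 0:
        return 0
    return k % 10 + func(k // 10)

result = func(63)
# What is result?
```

Sum of digits of 63: 3 + 6 = 9

Answer: 9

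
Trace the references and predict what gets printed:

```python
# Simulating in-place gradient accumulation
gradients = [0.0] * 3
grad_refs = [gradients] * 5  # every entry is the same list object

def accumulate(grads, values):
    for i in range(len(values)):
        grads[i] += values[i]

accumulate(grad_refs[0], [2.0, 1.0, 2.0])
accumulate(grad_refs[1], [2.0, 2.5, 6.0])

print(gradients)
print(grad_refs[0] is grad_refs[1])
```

Key concept: gradient accumulation aliasing.
Step by step:
`gradients = [0.0] * 3` → gradients = [0.0, 0.0, 0.0]
`grad_refs = [gradients] * 5` → grad_refs = [[0.0, 0.0, 0.0], [0.0, 0.0, 0.0], [0.0, 0.0, 0.0], [0.0, 0.0, 0.0], [0.0, 0.0, 0.0]]
`accumulate(grad_refs[0], [2.0, 1.0, 2.0])` → gradients = [2.0, 1.0, 2.0]; grad_refs = [[2.0, 1.0, 2.0], [2.0, 1.0, 2.0], [2.0, 1.0, 2.0], [2.0, 1.0, 2.0], [2.0, 1.0, 2.0]]
`accumulate(grad_refs[1], [2.0, 2.5, 6.0])` → gradients = [4.0, 3.5, 8.0]; grad_refs = [[4.0, 3.5, 8.0], [4.0, 3.5, 8.0], [4.0, 3.5, 8.0], [4.0, 3.5, 8.0], [4.0, 3.5, 8.0]]
`print(gradients)` → prints [4.0, 3.5, 8.0]
`print(grad_refs[0] is grad_refs[1])` → prints True

Answer:
[4.0, 3.5, 8.0]
True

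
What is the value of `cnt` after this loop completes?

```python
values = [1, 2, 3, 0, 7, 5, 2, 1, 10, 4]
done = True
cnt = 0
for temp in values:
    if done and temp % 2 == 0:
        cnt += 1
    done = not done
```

Count even values at even positions
`cnt` takes the values: 0 → 1 → 2

Answer: 2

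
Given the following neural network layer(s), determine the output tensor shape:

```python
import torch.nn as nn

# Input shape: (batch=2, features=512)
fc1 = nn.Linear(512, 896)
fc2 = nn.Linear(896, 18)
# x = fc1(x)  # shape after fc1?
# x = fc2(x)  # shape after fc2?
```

Input: (2, 512) -> after fc1: (2, 896) -> Output: (2, 18)

Answer: (2, 18)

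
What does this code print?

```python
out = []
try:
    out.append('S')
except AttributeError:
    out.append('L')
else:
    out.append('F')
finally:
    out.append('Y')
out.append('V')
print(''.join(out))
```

Execution trace: 'S' (try body, no exception) → 'F' (else) → 'Y' (finally) → 'V' (after the try/except). Output: SFYV

Answer: SFYV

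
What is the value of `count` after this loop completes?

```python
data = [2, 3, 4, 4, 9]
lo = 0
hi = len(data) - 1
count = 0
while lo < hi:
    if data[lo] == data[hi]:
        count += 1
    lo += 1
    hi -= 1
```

Count matching pairs from ends
`count` takes the values: 0

Answer: 0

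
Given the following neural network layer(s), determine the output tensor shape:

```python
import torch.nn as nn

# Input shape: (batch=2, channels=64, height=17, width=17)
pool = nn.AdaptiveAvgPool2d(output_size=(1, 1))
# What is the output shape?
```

Input: (2, 64, 17, 17) -> Output: (2, 64, 1, 1)

Answer: (2, 64, 1, 1)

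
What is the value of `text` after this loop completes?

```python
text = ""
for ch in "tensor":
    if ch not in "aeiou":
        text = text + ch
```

Remove vowels from 'tensor'
`text` takes the values: "" → "t" → "tn" → "tns" → "tnsr"

Answer: "tnsr"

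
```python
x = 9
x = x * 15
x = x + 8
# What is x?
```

Trace:
`x = 9` → x = 9
`x = x * 15` → x = 135
`x = x + 8` → x = 143
So x = 143

Answer: 143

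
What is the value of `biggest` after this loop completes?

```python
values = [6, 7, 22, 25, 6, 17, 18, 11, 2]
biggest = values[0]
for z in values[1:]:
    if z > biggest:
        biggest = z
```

Maximum of [6, 7, 22, 25, 6, 17, 18, 11, 2]
`biggest` takes the values: 6 → 7 → 22 → 25

Answer: 25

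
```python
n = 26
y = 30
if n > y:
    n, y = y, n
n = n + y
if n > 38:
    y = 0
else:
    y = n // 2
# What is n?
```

Trace:
`n = 26` → n = 26
`y = 30` → y = 30
`if n > y: ...` → n > y is False → no variable changes
`n = n + y` → n = 56
`if n > 38: ...` → n > 38 is True → y = 0
So n = 56

Answer: 56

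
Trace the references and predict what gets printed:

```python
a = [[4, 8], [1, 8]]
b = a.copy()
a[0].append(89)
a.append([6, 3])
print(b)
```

Key concept: shallow copy with nested lists.
Step by step:
`a = [[4, 8], [1, 8]]` → a = [[4, 8], [1, 8]]
`b = a.copy()` → b = [[4, 8], [1, 8]]
`a[0].append(89)` → a = [[4, 8, 89], [1, 8]]; b = [[4, 8, 89], [1, 8]]
`a.append([6, 3])` → a = [[4, 8, 89], [1, 8], [6, 3]]
`print(b)` → prints [[4, 8, 89], [1, 8]]

Answer: [[4, 8, 89], [1, 8]]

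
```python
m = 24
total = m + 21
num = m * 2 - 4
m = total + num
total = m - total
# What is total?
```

Trace:
`m = 24` → m = 24
`total = m + 21` → total = 45
`num = m * 2 - 4` → num = 44
`m = total + num` → m = 89
`total = m - total` → total = 44
So total = 44

Answer: 44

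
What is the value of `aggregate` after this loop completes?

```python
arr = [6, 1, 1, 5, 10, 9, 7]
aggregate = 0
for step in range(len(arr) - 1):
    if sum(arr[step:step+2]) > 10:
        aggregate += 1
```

Count windows with sum > 10
`aggregate` takes the values: 0 → 1 → 2 → 3

Answer: 3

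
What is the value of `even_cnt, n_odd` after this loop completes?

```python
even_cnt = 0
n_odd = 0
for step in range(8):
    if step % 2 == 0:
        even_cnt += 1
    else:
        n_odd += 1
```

Count evens and odds in range(8)
`even_cnt, n_odd` takes the values: (0, 0) → (1, 0) → (1, 1) → (2, 1) → (2, 2) → (3, 2) → (3, 3) → (4, 3) → (4, 4)

Answer: 4, 4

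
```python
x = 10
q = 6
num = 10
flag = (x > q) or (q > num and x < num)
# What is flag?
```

Trace:
`x = 10` → x = 10
`q = 6` → q = 6
`num = 10` → num = 10
`flag = (x > q) or (q > num and x < num)` → flag = True
So flag = True

Answer: True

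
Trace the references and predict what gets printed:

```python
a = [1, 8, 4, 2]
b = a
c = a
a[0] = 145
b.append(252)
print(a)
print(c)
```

Key concept: multiple aliases.
Step by step:
`a = [1, 8, 4, 2]` → a = [1, 8, 4, 2]
`b = a` → b = [1, 8, 4, 2] (same object as a)
`c = a` → c = [1, 8, 4, 2] (same object as a, b)
`a[0] = 145` → a = [145, 8, 4, 2] (same object as b, c); b = [145, 8, 4, 2] (same object as a, c); c = [145, 8, 4, 2] (same object as a, b)
`b.append(252)` → a = [145, 8, 4, 2, 252] (same object as b, c); b = [145, 8, 4, 2, 252] (same object as a, c); c = [145, 8, 4, 2, 252] (same object as a, b)
`print(a)` → prints [145, 8, 4, 2, 252]
`print(c)` → prints [145, 8, 4, 2, 252]

Answer:
[145, 8, 4, 2, 252]
[145, 8, 4, 2, 252]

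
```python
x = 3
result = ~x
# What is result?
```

Trace:
`x = 3` → x = 3
`result = ~x` → result = -4
So result = -4

Answer: -4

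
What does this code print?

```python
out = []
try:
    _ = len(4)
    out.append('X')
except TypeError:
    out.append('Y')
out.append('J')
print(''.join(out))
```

Execution trace: 'Y' (except TypeError) → 'J' (after the try/except). Output: YJ

Answer: YJ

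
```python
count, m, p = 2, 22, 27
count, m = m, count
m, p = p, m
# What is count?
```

Trace:
`count, m, p = 2, 22, 27` → count = 2; m = 22; p = 27
`count, m = m, count` → count = 22; m = 2
`m, p = p, m` → m = 27; p = 2
So count = 22

Answer: 22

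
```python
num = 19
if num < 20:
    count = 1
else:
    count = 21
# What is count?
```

Trace:
`num = 19` → num = 19
`if num < 20: ...` → num < 20 is True → count = 1
So count = 1

Answer: 1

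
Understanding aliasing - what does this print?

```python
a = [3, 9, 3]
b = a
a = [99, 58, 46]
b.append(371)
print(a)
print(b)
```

Key concept: rebinding vs mutation: a is rebound to a new list, b still points at the original.
Step by step:
`a = [3, 9, 3]` → a = [3, 9, 3]
`b = a` → b = [3, 9, 3] (same object as a)
`a = [99, 58, 46]` → a = [99, 58, 46]
`b.append(371)` → b = [3, 9, 3, 371]
`print(a)` → prints [99, 58, 46]
`print(b)` → prints [3, 9, 3, 371]

Answer:
[99, 58, 46]
[3, 9, 3, 371]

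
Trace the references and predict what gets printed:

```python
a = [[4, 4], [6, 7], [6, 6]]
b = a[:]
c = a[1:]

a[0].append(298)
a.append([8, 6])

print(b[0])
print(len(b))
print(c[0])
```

Key concept: slice with nested mutation.
Step by step:
`a = [[4, 4], [6, 7], [6, 6]]` → a = [[4, 4], [6, 7], [6, 6]]
`b = a[:]` → b = [[4, 4], [6, 7], [6, 6]]
`c = a[1:]` → c = [[6, 7], [6, 6]]
`a[0].append(298)` → a = [[4, 4, 298], [6, 7], [6, 6]]; b = [[4, 4, 298], [6, 7], [6, 6]]
`a.append([8, 6])` → a = [[4, 4, 298], [6, 7], [6, 6], [8, 6]]
`print(b[0])` → prints [4, 4, 298]
`print(len(b))` → prints 3
`print(c[0])` → prints [6, 7]

Answer:
[4, 4, 298]
3
[6, 7]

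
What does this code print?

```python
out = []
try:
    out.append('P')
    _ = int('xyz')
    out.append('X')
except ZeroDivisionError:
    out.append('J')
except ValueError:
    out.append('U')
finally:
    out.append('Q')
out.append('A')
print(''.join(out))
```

Execution trace: 'P' (try body) → 'U' (except ValueError) → 'Q' (finally) → 'A' (after the try/except). Output: PUQA

Answer: PUQA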